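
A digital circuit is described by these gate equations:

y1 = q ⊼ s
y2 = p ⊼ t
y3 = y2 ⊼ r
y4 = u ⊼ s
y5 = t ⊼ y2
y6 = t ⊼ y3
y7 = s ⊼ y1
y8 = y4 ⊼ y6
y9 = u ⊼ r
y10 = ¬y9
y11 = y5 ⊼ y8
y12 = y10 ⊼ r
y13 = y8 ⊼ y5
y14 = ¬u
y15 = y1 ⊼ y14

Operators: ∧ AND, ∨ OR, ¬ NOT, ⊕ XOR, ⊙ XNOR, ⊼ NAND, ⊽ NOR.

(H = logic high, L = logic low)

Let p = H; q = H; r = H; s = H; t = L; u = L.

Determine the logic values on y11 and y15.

y11 = H, y15 = H

y1 = q NAND s = H NAND H = L
y2 = p NAND t = H NAND L = H
y3 = y2 NAND r = H NAND H = L
y4 = u NAND s = L NAND H = H
y5 = t NAND y2 = L NAND H = H
y6 = t NAND y3 = L NAND L = H
y8 = y4 NAND y6 = H NAND H = L
y11 = y5 NAND y8 = H NAND L = H
y14 = NOT u = NOT L = H
y15 = y1 NAND y14 = L NAND H = H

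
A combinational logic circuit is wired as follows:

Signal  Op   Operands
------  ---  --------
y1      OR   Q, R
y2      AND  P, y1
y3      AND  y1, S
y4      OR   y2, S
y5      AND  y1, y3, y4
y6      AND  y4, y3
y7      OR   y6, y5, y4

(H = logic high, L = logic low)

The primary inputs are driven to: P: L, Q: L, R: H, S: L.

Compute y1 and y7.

y1 = H  y7 = L

y1 = Q OR R = L OR H = H
y2 = P AND y1 = L AND H = L
y3 = y1 AND S = H AND L = L
y4 = y2 OR S = L OR L = L
y5 = y1 AND y3 AND y4 = H AND L AND L = L
y6 = y4 AND y3 = L AND L = L
y7 = y6 OR y5 OR y4 = L OR L OR L = L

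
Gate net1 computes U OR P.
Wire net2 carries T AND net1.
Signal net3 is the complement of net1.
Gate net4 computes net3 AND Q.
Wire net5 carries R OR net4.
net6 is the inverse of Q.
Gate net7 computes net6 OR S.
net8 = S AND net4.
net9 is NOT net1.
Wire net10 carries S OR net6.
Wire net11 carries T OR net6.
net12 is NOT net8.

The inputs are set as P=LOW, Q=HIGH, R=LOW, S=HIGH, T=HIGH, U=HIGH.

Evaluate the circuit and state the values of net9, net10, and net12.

net1 = U OR P = HIGH OR LOW = HIGH
net3 = NOT net1 = NOT HIGH = LOW
net4 = net3 AND Q = LOW AND HIGH = LOW
net6 = NOT Q = NOT HIGH = LOW
net8 = S AND net4 = HIGH AND LOW = LOW
net9 = NOT net1 = NOT HIGH = LOW
net10 = S OR net6 = HIGH OR LOW = HIGH
net12 = NOT net8 = NOT LOW = HIGH

net9 = LOW, net10 = HIGH, net12 = HIGH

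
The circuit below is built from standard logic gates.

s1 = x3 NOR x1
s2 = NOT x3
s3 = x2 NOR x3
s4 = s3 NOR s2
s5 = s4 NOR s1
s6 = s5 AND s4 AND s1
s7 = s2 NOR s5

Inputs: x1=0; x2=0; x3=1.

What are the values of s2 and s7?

s2 = 0  s7 = 1

s1 = x3 NOR x1 = 1 NOR 0 = 0
s2 = NOT x3 = NOT 1 = 0
s3 = x2 NOR x3 = 0 NOR 1 = 0
s4 = s3 NOR s2 = 0 NOR 0 = 1
s5 = s4 NOR s1 = 1 NOR 0 = 0
s7 = s2 NOR s5 = 0 NOR 0 = 1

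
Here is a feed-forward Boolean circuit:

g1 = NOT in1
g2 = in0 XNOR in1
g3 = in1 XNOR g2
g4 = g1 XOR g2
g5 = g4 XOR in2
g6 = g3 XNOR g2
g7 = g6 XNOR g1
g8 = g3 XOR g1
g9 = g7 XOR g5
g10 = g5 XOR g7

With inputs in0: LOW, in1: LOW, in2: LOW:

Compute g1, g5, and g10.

g1 = HIGH; g5 = LOW; g10 = LOW

g1 = NOT in1 = NOT LOW = HIGH
g2 = in0 XNOR in1 = LOW XNOR LOW = HIGH
g3 = in1 XNOR g2 = LOW XNOR HIGH = LOW
g4 = g1 XOR g2 = HIGH XOR HIGH = LOW
g5 = g4 XOR in2 = LOW XOR LOW = LOW
g6 = g3 XNOR g2 = LOW XNOR HIGH = LOW
g7 = g6 XNOR g1 = LOW XNOR HIGH = LOW
g10 = g5 XOR g7 = LOW XOR LOW = LOW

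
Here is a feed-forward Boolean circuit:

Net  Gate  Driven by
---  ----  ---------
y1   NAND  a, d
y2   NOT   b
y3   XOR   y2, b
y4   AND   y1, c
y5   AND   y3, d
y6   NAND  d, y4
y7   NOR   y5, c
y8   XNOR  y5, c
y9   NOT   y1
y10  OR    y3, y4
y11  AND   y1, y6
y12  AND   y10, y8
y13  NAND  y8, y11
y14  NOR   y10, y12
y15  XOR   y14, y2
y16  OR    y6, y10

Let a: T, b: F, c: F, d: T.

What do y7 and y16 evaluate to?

y1 = a NAND d = T NAND T = F
y2 = NOT b = NOT F = T
y3 = y2 XOR b = T XOR F = T
y4 = y1 AND c = F AND F = F
y5 = y3 AND d = T AND T = T
y6 = d NAND y4 = T NAND F = T
y7 = y5 NOR c = T NOR F = F
y10 = y3 OR y4 = T OR F = T
y16 = y6 OR y10 = T OR T = T

y7 = F, y16 = T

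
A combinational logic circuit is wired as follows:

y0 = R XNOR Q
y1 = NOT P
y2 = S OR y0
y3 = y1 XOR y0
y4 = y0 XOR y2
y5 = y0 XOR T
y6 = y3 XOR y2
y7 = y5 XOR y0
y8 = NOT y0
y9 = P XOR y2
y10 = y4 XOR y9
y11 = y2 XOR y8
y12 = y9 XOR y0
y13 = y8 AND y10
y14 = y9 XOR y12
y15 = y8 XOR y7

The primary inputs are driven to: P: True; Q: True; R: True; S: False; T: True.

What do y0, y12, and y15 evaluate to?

y0 = True, y12 = True, y15 = True

y0 = R XNOR Q = True XNOR True = True
y2 = S OR y0 = False OR True = True
y5 = y0 XOR T = True XOR True = False
y7 = y5 XOR y0 = False XOR True = True
y8 = NOT y0 = NOT True = False
y9 = P XOR y2 = True XOR True = False
y12 = y9 XOR y0 = False XOR True = True
y15 = y8 XOR y7 = False XOR True = True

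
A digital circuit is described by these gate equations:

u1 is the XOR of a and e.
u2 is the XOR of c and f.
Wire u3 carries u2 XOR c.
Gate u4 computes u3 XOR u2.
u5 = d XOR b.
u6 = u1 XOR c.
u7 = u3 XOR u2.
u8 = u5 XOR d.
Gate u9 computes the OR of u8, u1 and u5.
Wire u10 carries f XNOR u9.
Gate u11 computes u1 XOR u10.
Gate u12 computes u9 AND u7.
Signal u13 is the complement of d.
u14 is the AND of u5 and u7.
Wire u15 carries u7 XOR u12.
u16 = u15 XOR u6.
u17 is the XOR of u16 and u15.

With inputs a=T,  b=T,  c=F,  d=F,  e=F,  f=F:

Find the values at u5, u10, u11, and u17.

u5 = T, u10 = F, u11 = T, u17 = T

u1 = a XOR e = T XOR F = T
u2 = c XOR f = F XOR F = F
u3 = u2 XOR c = F XOR F = F
u5 = d XOR b = F XOR T = T
u6 = u1 XOR c = T XOR F = T
u7 = u3 XOR u2 = F XOR F = F
u8 = u5 XOR d = T XOR F = T
u9 = u8 OR u1 OR u5 = T OR T OR T = T
u10 = f XNOR u9 = F XNOR T = F
u11 = u1 XOR u10 = T XOR F = T
u12 = u9 AND u7 = T AND F = F
u15 = u7 XOR u12 = F XOR F = F
u16 = u15 XOR u6 = F XOR T = T
u17 = u16 XOR u15 = T XOR F = T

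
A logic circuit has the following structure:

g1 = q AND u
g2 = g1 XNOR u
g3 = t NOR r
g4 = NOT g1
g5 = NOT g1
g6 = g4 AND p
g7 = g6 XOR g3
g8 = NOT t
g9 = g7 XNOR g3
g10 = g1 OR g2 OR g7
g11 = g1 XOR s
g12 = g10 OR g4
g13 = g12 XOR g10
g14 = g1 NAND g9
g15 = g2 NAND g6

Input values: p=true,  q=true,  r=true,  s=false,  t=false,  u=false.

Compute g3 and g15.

g1 = q AND u = true AND false = false
g2 = g1 XNOR u = false XNOR false = true
g3 = t NOR r = false NOR true = false
g4 = NOT g1 = NOT false = true
g6 = g4 AND p = true AND true = true
g15 = g2 NAND g6 = true NAND true = false

g3 = false  g15 = false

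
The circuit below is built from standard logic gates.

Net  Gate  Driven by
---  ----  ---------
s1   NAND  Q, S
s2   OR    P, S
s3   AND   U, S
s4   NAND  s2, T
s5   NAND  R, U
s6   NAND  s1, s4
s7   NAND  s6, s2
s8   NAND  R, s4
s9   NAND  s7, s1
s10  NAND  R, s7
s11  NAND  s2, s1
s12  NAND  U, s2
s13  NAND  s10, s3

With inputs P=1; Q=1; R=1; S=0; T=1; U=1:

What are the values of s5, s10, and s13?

s5 = 0, s10 = 1, s13 = 1

s1 = Q NAND S = 1 NAND 0 = 1
s2 = P OR S = 1 OR 0 = 1
s3 = U AND S = 1 AND 0 = 0
s4 = s2 NAND T = 1 NAND 1 = 0
s5 = R NAND U = 1 NAND 1 = 0
s6 = s1 NAND s4 = 1 NAND 0 = 1
s7 = s6 NAND s2 = 1 NAND 1 = 0
s10 = R NAND s7 = 1 NAND 0 = 1
s13 = s10 NAND s3 = 1 NAND 0 = 1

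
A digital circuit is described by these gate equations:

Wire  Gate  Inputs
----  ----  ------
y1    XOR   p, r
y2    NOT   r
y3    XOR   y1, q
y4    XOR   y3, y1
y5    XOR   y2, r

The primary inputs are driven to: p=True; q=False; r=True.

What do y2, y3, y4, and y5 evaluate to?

y1 = p XOR r = True XOR True = False
y2 = NOT r = NOT True = False
y3 = y1 XOR q = False XOR False = False
y4 = y3 XOR y1 = False XOR False = False
y5 = y2 XOR r = False XOR True = True

y2 = False  y3 = False  y4 = False  y5 = True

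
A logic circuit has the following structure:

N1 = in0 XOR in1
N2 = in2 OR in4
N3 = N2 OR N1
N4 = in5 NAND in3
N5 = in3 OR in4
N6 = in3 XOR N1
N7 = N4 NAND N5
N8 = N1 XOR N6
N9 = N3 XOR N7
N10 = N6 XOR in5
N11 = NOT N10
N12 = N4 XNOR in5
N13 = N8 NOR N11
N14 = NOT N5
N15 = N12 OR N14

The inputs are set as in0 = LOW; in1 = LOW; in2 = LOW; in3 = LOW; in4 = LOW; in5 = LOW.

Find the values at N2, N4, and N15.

N2 = in2 OR in4 = LOW OR LOW = LOW
N4 = in5 NAND in3 = LOW NAND LOW = HIGH
N5 = in3 OR in4 = LOW OR LOW = LOW
N12 = N4 XNOR in5 = HIGH XNOR LOW = LOW
N14 = NOT N5 = NOT LOW = HIGH
N15 = N12 OR N14 = LOW OR HIGH = HIGH

N2 = LOW, N4 = HIGH, N15 = HIGH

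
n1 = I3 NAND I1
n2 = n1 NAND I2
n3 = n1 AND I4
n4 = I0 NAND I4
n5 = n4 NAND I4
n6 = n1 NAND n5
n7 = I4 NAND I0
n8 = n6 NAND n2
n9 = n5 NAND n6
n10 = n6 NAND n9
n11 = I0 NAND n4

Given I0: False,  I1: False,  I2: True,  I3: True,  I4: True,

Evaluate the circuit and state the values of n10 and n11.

n10 = False, n11 = True

n1 = I3 NAND I1 = True NAND False = True
n4 = I0 NAND I4 = False NAND True = True
n5 = n4 NAND I4 = True NAND True = False
n6 = n1 NAND n5 = True NAND False = True
n9 = n5 NAND n6 = False NAND True = True
n10 = n6 NAND n9 = True NAND True = False
n11 = I0 NAND n4 = False NAND True = True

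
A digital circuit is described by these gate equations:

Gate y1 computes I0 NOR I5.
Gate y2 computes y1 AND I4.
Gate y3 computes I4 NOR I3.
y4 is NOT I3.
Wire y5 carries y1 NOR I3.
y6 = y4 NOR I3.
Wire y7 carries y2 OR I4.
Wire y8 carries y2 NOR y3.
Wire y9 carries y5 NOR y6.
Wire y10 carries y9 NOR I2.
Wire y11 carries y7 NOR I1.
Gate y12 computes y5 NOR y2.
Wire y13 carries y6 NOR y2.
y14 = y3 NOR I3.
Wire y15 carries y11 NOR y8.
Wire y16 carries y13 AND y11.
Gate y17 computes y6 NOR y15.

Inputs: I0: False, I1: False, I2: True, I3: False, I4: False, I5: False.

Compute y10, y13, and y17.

y1 = I0 NOR I5 = False NOR False = True
y2 = y1 AND I4 = True AND False = False
y3 = I4 NOR I3 = False NOR False = True
y4 = NOT I3 = NOT False = True
y5 = y1 NOR I3 = True NOR False = False
y6 = y4 NOR I3 = True NOR False = False
y7 = y2 OR I4 = False OR False = False
y8 = y2 NOR y3 = False NOR True = False
y9 = y5 NOR y6 = False NOR False = True
y10 = y9 NOR I2 = True NOR True = False
y11 = y7 NOR I1 = False NOR False = True
y13 = y6 NOR y2 = False NOR False = True
y15 = y11 NOR y8 = True NOR False = False
y17 = y6 NOR y15 = False NOR False = True

y10 = False  y13 = True  y17 = True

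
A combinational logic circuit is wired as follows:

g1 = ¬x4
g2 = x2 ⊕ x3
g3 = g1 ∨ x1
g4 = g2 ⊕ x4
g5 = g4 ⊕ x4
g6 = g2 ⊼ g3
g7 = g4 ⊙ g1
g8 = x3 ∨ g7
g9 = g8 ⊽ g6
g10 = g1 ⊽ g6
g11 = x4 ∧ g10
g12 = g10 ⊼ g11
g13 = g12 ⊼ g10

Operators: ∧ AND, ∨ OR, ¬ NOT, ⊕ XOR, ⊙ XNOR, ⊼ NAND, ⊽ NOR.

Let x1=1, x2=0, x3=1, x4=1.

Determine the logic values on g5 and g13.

g5 = 1; g13 = 1

g1 = NOT x4 = NOT 1 = 0
g2 = x2 XOR x3 = 0 XOR 1 = 1
g3 = g1 OR x1 = 0 OR 1 = 1
g4 = g2 XOR x4 = 1 XOR 1 = 0
g5 = g4 XOR x4 = 0 XOR 1 = 1
g6 = g2 NAND g3 = 1 NAND 1 = 0
g10 = g1 NOR g6 = 0 NOR 0 = 1
g11 = x4 AND g10 = 1 AND 1 = 1
g12 = g10 NAND g11 = 1 NAND 1 = 0
g13 = g12 NAND g10 = 0 NAND 1 = 1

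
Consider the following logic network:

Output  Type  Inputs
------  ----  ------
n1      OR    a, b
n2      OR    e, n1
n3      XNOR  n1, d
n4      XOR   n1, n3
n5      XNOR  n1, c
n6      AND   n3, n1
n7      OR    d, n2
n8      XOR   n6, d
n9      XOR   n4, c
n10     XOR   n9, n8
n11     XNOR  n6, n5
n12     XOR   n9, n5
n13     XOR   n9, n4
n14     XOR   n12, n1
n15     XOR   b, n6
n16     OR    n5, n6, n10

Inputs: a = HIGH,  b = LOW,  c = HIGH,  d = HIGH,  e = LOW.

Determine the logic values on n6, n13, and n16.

n6 = HIGH, n13 = HIGH, n16 = HIGH

n1 = a OR b = HIGH OR LOW = HIGH
n3 = n1 XNOR d = HIGH XNOR HIGH = HIGH
n4 = n1 XOR n3 = HIGH XOR HIGH = LOW
n5 = n1 XNOR c = HIGH XNOR HIGH = HIGH
n6 = n3 AND n1 = HIGH AND HIGH = HIGH
n8 = n6 XOR d = HIGH XOR HIGH = LOW
n9 = n4 XOR c = LOW XOR HIGH = HIGH
n10 = n9 XOR n8 = HIGH XOR LOW = HIGH
n13 = n9 XOR n4 = HIGH XOR LOW = HIGH
n16 = n5 OR n6 OR n10 = HIGH OR HIGH OR HIGH = HIGH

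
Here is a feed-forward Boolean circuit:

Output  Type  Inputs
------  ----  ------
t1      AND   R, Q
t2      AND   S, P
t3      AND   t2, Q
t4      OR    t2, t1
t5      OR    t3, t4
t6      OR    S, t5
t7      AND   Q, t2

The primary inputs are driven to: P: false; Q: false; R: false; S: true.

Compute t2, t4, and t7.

t1 = R AND Q = false AND false = false
t2 = S AND P = true AND false = false
t4 = t2 OR t1 = false OR false = false
t7 = Q AND t2 = false AND false = false

t2 = false; t4 = false; t7 = false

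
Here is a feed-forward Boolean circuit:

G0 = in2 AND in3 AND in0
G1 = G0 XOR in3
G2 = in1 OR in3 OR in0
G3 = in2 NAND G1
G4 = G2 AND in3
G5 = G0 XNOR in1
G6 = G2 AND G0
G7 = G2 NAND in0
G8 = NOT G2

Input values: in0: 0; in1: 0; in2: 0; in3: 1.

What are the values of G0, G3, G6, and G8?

G0 = 0; G3 = 1; G6 = 0; G8 = 0

G0 = in2 AND in3 AND in0 = 0 AND 1 AND 0 = 0
G1 = G0 XOR in3 = 0 XOR 1 = 1
G2 = in1 OR in3 OR in0 = 0 OR 1 OR 0 = 1
G3 = in2 NAND G1 = 0 NAND 1 = 1
G6 = G2 AND G0 = 1 AND 0 = 0
G8 = NOT G2 = NOT 1 = 0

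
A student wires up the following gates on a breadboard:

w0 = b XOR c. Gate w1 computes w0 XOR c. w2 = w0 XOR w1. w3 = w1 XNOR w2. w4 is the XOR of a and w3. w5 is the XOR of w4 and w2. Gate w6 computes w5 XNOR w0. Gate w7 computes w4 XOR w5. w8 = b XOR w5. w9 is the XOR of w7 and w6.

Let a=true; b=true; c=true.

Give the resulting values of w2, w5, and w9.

w2 = true, w5 = true, w9 = true

w0 = b XOR c = true XOR true = false
w1 = w0 XOR c = false XOR true = true
w2 = w0 XOR w1 = false XOR true = true
w3 = w1 XNOR w2 = true XNOR true = true
w4 = a XOR w3 = true XOR true = false
w5 = w4 XOR w2 = false XOR true = true
w6 = w5 XNOR w0 = true XNOR false = false
w7 = w4 XOR w5 = false XOR true = true
w9 = w7 XOR w6 = true XOR false = true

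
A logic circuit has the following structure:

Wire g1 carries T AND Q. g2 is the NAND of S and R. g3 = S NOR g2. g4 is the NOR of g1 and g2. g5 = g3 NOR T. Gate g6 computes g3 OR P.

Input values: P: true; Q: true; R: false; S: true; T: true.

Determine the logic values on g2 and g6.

g2 = true, g6 = true

g2 = S NAND R = true NAND false = true
g3 = S NOR g2 = true NOR true = false
g6 = g3 OR P = false OR true = true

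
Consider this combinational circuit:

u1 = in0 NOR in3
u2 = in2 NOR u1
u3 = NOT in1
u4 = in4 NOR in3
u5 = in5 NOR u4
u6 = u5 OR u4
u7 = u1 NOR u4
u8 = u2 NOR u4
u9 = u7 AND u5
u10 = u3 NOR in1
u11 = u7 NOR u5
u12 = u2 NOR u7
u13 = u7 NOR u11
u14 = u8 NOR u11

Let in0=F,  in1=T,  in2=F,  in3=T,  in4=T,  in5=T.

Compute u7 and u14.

u1 = in0 NOR in3 = F NOR T = F
u2 = in2 NOR u1 = F NOR F = T
u4 = in4 NOR in3 = T NOR T = F
u5 = in5 NOR u4 = T NOR F = F
u7 = u1 NOR u4 = F NOR F = T
u8 = u2 NOR u4 = T NOR F = F
u11 = u7 NOR u5 = T NOR F = F
u14 = u8 NOR u11 = F NOR F = T

u7 = T, u14 = T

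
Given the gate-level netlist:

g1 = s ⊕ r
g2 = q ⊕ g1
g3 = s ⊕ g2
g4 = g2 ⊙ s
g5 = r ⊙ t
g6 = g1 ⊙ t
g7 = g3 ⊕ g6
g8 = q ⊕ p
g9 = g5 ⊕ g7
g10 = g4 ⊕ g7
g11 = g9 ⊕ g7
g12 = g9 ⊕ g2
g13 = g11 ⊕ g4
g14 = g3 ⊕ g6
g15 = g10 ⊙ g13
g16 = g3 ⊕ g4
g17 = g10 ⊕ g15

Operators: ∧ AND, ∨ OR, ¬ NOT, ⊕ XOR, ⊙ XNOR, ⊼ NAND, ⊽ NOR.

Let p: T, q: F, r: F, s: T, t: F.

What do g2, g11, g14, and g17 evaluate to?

g1 = s XOR r = T XOR F = T
g2 = q XOR g1 = F XOR T = T
g3 = s XOR g2 = T XOR T = F
g4 = g2 XNOR s = T XNOR T = T
g5 = r XNOR t = F XNOR F = T
g6 = g1 XNOR t = T XNOR F = F
g7 = g3 XOR g6 = F XOR F = F
g9 = g5 XOR g7 = T XOR F = T
g10 = g4 XOR g7 = T XOR F = T
g11 = g9 XOR g7 = T XOR F = T
g13 = g11 XOR g4 = T XOR T = F
g14 = g3 XOR g6 = F XOR F = F
g15 = g10 XNOR g13 = T XNOR F = F
g17 = g10 XOR g15 = T XOR F = T

g2 = T, g11 = T, g14 = F, g17 = T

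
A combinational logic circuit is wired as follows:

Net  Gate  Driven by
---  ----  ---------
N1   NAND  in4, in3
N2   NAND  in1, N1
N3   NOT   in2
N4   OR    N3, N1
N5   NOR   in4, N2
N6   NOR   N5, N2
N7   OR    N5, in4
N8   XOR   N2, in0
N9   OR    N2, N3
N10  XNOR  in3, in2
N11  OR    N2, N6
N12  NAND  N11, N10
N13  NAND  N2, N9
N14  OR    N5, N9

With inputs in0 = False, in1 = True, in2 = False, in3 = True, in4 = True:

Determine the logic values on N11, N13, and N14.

N11 = True, N13 = False, N14 = True

N1 = in4 NAND in3 = True NAND True = False
N2 = in1 NAND N1 = True NAND False = True
N3 = NOT in2 = NOT False = True
N5 = in4 NOR N2 = True NOR True = False
N6 = N5 NOR N2 = False NOR True = False
N9 = N2 OR N3 = True OR True = True
N11 = N2 OR N6 = True OR False = True
N13 = N2 NAND N9 = True NAND True = False
N14 = N5 OR N9 = False OR True = True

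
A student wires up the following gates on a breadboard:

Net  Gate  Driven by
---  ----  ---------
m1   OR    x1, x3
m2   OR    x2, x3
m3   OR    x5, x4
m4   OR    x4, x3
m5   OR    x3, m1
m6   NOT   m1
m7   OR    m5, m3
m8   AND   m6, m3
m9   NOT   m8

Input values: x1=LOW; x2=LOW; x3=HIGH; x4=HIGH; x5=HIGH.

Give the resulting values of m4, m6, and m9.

m1 = x1 OR x3 = LOW OR HIGH = HIGH
m3 = x5 OR x4 = HIGH OR HIGH = HIGH
m4 = x4 OR x3 = HIGH OR HIGH = HIGH
m6 = NOT m1 = NOT HIGH = LOW
m8 = m6 AND m3 = LOW AND HIGH = LOW
m9 = NOT m8 = NOT LOW = HIGH

m4 = HIGH  m6 = LOW  m9 = HIGH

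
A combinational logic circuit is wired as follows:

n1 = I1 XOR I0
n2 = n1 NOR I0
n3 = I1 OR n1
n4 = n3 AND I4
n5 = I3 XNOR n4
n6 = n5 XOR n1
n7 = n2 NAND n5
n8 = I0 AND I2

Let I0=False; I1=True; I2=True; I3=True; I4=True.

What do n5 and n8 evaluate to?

n5 = True  n8 = False

n1 = I1 XOR I0 = True XOR False = True
n3 = I1 OR n1 = True OR True = True
n4 = n3 AND I4 = True AND True = True
n5 = I3 XNOR n4 = True XNOR True = True
n8 = I0 AND I2 = False AND True = False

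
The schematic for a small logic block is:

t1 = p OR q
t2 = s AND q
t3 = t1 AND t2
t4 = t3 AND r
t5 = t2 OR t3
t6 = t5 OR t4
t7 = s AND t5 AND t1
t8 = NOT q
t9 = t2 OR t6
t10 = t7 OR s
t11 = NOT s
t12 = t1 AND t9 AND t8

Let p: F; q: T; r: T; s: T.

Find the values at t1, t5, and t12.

t1 = T, t5 = T, t12 = F

t1 = p OR q = F OR T = T
t2 = s AND q = T AND T = T
t3 = t1 AND t2 = T AND T = T
t4 = t3 AND r = T AND T = T
t5 = t2 OR t3 = T OR T = T
t6 = t5 OR t4 = T OR T = T
t8 = NOT q = NOT T = F
t9 = t2 OR t6 = T OR T = T
t12 = t1 AND t9 AND t8 = T AND T AND F = F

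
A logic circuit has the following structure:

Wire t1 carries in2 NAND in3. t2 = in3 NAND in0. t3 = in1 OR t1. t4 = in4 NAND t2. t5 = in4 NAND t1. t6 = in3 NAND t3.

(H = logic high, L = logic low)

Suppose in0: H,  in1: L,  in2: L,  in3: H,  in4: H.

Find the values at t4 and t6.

t1 = in2 NAND in3 = L NAND H = H
t2 = in3 NAND in0 = H NAND H = L
t3 = in1 OR t1 = L OR H = H
t4 = in4 NAND t2 = H NAND L = H
t6 = in3 NAND t3 = H NAND H = L

t4 = H, t6 = L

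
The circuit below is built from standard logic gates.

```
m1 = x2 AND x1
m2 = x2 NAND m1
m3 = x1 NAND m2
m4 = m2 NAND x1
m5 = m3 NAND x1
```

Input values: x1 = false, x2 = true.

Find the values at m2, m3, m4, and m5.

m2 = true; m3 = true; m4 = true; m5 = true

m1 = x2 AND x1 = true AND false = false
m2 = x2 NAND m1 = true NAND false = true
m3 = x1 NAND m2 = false NAND true = true
m4 = m2 NAND x1 = true NAND false = true
m5 = m3 NAND x1 = true NAND false = true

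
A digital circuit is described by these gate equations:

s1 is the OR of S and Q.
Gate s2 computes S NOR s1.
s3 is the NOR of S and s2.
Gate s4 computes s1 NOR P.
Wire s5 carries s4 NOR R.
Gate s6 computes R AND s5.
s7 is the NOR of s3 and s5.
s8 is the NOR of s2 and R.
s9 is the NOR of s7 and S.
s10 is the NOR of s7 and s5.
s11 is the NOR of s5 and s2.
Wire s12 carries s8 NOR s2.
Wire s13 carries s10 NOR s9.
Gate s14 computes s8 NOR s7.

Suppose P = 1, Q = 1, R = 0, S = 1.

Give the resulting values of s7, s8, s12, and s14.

s7 = 0, s8 = 1, s12 = 0, s14 = 0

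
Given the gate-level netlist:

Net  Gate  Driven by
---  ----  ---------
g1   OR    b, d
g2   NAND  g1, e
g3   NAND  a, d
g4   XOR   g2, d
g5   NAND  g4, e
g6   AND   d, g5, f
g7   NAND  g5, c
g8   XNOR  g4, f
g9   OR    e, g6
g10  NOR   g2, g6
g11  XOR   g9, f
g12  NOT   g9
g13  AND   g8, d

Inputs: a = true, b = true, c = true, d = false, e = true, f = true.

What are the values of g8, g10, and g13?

g8 = false; g10 = true; g13 = false

g1 = b OR d = true OR false = true
g2 = g1 NAND e = true NAND true = false
g4 = g2 XOR d = false XOR false = false
g5 = g4 NAND e = false NAND true = true
g6 = d AND g5 AND f = false AND true AND true = false
g8 = g4 XNOR f = false XNOR true = false
g10 = g2 NOR g6 = false NOR false = true
g13 = g8 AND d = false AND false = false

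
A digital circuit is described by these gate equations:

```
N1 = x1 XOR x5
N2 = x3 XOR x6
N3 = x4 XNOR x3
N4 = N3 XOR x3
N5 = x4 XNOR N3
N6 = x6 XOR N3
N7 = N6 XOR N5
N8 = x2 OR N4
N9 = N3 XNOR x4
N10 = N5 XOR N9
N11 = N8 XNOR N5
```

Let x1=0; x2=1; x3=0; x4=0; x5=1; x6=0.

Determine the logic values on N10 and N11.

N10 = 0; N11 = 0

N3 = x4 XNOR x3 = 0 XNOR 0 = 1
N4 = N3 XOR x3 = 1 XOR 0 = 1
N5 = x4 XNOR N3 = 0 XNOR 1 = 0
N8 = x2 OR N4 = 1 OR 1 = 1
N9 = N3 XNOR x4 = 1 XNOR 0 = 0
N10 = N5 XOR N9 = 0 XOR 0 = 0
N11 = N8 XNOR N5 = 1 XNOR 0 = 0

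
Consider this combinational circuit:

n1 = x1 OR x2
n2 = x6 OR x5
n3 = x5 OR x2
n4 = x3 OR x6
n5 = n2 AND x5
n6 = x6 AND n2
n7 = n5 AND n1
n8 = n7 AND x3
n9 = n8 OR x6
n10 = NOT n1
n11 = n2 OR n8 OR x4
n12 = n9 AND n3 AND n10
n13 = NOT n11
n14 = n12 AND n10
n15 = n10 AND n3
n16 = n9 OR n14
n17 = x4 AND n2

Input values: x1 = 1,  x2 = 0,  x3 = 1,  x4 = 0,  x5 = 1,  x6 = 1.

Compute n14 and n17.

n14 = 0, n17 = 0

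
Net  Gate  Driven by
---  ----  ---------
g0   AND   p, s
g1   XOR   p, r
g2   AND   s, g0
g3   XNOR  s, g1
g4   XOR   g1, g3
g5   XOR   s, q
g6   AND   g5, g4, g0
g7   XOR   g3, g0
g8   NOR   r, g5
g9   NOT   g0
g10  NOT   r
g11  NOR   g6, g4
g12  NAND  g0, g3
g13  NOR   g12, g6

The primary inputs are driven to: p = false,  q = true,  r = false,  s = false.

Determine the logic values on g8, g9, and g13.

g8 = false, g9 = true, g13 = false

g0 = p AND s = false AND false = false
g1 = p XOR r = false XOR false = false
g3 = s XNOR g1 = false XNOR false = true
g4 = g1 XOR g3 = false XOR true = true
g5 = s XOR q = false XOR true = true
g6 = g5 AND g4 AND g0 = true AND true AND false = false
g8 = r NOR g5 = false NOR true = false
g9 = NOT g0 = NOT false = true
g12 = g0 NAND g3 = false NAND true = true
g13 = g12 NOR g6 = true NOR false = false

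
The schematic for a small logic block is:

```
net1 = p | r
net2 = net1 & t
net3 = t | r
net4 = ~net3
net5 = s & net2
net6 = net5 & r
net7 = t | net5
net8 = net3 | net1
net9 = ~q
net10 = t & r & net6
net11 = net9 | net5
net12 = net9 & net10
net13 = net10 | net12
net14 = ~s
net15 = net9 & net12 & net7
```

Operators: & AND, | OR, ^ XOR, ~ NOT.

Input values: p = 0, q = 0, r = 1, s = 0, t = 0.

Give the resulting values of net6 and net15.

net6 = 0  net15 = 0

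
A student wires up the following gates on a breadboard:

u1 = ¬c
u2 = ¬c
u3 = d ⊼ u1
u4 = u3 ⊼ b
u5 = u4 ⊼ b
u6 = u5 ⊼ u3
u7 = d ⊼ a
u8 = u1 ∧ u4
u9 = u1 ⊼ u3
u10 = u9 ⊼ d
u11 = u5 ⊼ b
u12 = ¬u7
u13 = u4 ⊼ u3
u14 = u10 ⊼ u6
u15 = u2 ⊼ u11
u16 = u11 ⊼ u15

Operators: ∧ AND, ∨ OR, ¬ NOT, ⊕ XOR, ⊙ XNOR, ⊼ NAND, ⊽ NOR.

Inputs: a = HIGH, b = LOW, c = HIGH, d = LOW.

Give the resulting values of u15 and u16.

u1 = NOT c = NOT HIGH = LOW
u2 = NOT c = NOT HIGH = LOW
u3 = d NAND u1 = LOW NAND LOW = HIGH
u4 = u3 NAND b = HIGH NAND LOW = HIGH
u5 = u4 NAND b = HIGH NAND LOW = HIGH
u11 = u5 NAND b = HIGH NAND LOW = HIGH
u15 = u2 NAND u11 = LOW NAND HIGH = HIGH
u16 = u11 NAND u15 = HIGH NAND HIGH = LOW

u15 = HIGH  u16 = LOW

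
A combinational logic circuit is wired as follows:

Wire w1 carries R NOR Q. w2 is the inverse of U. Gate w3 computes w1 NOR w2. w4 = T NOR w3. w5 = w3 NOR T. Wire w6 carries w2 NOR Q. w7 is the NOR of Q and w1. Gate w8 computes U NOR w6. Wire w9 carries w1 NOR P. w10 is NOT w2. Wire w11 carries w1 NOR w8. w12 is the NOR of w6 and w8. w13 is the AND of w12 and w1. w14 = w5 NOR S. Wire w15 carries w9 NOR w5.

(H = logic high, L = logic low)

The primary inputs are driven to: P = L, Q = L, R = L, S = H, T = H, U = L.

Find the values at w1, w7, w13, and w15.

w1 = R NOR Q = L NOR L = H
w2 = NOT U = NOT L = H
w3 = w1 NOR w2 = H NOR H = L
w5 = w3 NOR T = L NOR H = L
w6 = w2 NOR Q = H NOR L = L
w7 = Q NOR w1 = L NOR H = L
w8 = U NOR w6 = L NOR L = H
w9 = w1 NOR P = H NOR L = L
w12 = w6 NOR w8 = L NOR H = L
w13 = w12 AND w1 = L AND H = L
w15 = w9 NOR w5 = L NOR L = H

w1 = H; w7 = L; w13 = L; w15 = H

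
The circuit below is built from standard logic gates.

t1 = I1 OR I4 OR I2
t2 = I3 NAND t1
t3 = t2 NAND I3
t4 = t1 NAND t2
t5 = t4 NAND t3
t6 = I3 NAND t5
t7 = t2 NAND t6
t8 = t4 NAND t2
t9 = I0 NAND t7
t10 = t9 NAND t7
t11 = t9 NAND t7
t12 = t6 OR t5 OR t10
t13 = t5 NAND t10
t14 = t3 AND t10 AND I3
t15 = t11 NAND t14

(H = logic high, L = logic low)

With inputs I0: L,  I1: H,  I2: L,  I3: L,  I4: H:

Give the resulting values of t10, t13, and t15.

t10 = H, t13 = L, t15 = H

t1 = I1 OR I4 OR I2 = H OR H OR L = H
t2 = I3 NAND t1 = L NAND H = H
t3 = t2 NAND I3 = H NAND L = H
t4 = t1 NAND t2 = H NAND H = L
t5 = t4 NAND t3 = L NAND H = H
t6 = I3 NAND t5 = L NAND H = H
t7 = t2 NAND t6 = H NAND H = L
t9 = I0 NAND t7 = L NAND L = H
t10 = t9 NAND t7 = H NAND L = H
t11 = t9 NAND t7 = H NAND L = H
t13 = t5 NAND t10 = H NAND H = L
t14 = t3 AND t10 AND I3 = H AND H AND L = L
t15 = t11 NAND t14 = H NAND L = H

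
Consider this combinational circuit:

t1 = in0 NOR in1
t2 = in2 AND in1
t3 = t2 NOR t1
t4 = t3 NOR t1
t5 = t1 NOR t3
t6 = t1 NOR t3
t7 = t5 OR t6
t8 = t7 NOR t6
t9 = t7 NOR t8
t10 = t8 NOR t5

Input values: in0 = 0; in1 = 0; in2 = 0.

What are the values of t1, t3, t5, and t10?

t1 = 1, t3 = 0, t5 = 0, t10 = 0

t1 = in0 NOR in1 = 0 NOR 0 = 1
t2 = in2 AND in1 = 0 AND 0 = 0
t3 = t2 NOR t1 = 0 NOR 1 = 0
t5 = t1 NOR t3 = 1 NOR 0 = 0
t6 = t1 NOR t3 = 1 NOR 0 = 0
t7 = t5 OR t6 = 0 OR 0 = 0
t8 = t7 NOR t6 = 0 NOR 0 = 1
t10 = t8 NOR t5 = 1 NOR 0 = 0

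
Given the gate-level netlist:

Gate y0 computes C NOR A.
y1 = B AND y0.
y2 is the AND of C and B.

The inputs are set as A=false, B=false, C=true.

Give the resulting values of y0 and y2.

y0 = C NOR A = true NOR false = false
y2 = C AND B = true AND false = false

y0 = false  y2 = false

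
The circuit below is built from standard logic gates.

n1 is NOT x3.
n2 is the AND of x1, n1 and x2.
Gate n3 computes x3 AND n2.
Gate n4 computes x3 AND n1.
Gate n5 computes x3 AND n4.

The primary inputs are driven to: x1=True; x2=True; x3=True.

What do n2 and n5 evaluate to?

n1 = NOT x3 = NOT True = False
n2 = x1 AND n1 AND x2 = True AND False AND True = False
n4 = x3 AND n1 = True AND False = False
n5 = x3 AND n4 = True AND False = False

n2 = False, n5 = False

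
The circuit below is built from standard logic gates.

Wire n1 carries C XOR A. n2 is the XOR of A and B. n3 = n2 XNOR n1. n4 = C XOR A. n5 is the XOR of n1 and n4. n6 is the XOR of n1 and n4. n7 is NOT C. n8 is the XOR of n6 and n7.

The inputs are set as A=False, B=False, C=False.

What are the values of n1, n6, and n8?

n1 = False  n6 = False  n8 = True

n1 = C XOR A = False XOR False = False
n4 = C XOR A = False XOR False = False
n6 = n1 XOR n4 = False XOR False = False
n7 = NOT C = NOT False = True
n8 = n6 XOR n7 = False XOR True = True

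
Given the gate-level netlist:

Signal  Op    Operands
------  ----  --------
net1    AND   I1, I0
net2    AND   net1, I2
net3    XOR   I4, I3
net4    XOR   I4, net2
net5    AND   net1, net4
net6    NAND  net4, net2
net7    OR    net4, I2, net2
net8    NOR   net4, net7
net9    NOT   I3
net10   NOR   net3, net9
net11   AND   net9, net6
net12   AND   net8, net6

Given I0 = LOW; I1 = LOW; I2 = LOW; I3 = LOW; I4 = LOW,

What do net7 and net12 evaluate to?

net7 = LOW  net12 = HIGH

net1 = I1 AND I0 = LOW AND LOW = LOW
net2 = net1 AND I2 = LOW AND LOW = LOW
net4 = I4 XOR net2 = LOW XOR LOW = LOW
net6 = net4 NAND net2 = LOW NAND LOW = HIGH
net7 = net4 OR I2 OR net2 = LOW OR LOW OR LOW = LOW
net8 = net4 NOR net7 = LOW NOR LOW = HIGH
net12 = net8 AND net6 = HIGH AND HIGH = HIGH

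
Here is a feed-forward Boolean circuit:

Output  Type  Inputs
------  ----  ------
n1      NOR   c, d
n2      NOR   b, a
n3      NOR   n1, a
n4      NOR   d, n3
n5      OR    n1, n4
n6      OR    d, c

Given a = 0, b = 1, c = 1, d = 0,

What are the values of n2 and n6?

n2 = b NOR a = 1 NOR 0 = 0
n6 = d OR c = 0 OR 1 = 1

n2 = 0; n6 = 1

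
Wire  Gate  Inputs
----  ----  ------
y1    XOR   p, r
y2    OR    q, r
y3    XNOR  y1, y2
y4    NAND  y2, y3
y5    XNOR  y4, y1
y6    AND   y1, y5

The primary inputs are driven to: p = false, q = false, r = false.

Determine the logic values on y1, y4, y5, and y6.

y1 = false, y4 = true, y5 = false, y6 = false

y1 = p XOR r = false XOR false = false
y2 = q OR r = false OR false = false
y3 = y1 XNOR y2 = false XNOR false = true
y4 = y2 NAND y3 = false NAND true = true
y5 = y4 XNOR y1 = true XNOR false = false
y6 = y1 AND y5 = false AND false = false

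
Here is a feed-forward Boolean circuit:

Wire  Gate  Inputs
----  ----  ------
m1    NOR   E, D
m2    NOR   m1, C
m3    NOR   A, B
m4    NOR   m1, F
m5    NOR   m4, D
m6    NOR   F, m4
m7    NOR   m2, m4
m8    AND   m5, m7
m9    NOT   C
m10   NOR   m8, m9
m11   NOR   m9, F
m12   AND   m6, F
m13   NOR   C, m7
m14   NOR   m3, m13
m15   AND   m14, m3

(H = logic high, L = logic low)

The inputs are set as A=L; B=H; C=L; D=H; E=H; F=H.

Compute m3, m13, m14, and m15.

m1 = E NOR D = H NOR H = L
m2 = m1 NOR C = L NOR L = H
m3 = A NOR B = L NOR H = L
m4 = m1 NOR F = L NOR H = L
m7 = m2 NOR m4 = H NOR L = L
m13 = C NOR m7 = L NOR L = H
m14 = m3 NOR m13 = L NOR H = L
m15 = m14 AND m3 = L AND L = L

m3 = L; m13 = H; m14 = L; m15 = L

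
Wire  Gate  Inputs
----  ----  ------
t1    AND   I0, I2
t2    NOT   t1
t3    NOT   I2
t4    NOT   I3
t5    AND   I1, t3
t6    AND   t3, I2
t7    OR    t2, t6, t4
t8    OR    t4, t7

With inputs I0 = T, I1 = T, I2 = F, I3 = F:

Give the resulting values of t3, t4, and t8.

t3 = T  t4 = T  t8 = T

t1 = I0 AND I2 = T AND F = F
t2 = NOT t1 = NOT F = T
t3 = NOT I2 = NOT F = T
t4 = NOT I3 = NOT F = T
t6 = t3 AND I2 = T AND F = F
t7 = t2 OR t6 OR t4 = T OR F OR T = T
t8 = t4 OR t7 = T OR T = T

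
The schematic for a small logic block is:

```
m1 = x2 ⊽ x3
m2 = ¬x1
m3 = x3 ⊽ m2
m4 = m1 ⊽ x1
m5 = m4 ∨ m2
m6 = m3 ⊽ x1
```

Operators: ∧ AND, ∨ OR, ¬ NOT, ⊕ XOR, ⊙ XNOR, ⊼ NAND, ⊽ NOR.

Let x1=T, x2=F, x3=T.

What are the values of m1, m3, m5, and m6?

m1 = F  m3 = F  m5 = F  m6 = F

m1 = x2 NOR x3 = F NOR T = F
m2 = NOT x1 = NOT T = F
m3 = x3 NOR m2 = T NOR F = F
m4 = m1 NOR x1 = F NOR T = F
m5 = m4 OR m2 = F OR F = F
m6 = m3 NOR x1 = F NOR T = F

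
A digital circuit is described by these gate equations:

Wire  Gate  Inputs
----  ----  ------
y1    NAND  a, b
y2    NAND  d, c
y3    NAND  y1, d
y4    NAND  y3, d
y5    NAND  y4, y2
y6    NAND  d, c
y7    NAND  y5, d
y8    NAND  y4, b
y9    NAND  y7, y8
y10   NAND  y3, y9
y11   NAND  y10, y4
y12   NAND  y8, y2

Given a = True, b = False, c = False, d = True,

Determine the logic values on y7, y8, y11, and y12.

y1 = a NAND b = True NAND False = True
y2 = d NAND c = True NAND False = True
y3 = y1 NAND d = True NAND True = False
y4 = y3 NAND d = False NAND True = True
y5 = y4 NAND y2 = True NAND True = False
y7 = y5 NAND d = False NAND True = True
y8 = y4 NAND b = True NAND False = True
y9 = y7 NAND y8 = True NAND True = False
y10 = y3 NAND y9 = False NAND False = True
y11 = y10 NAND y4 = True NAND True = False
y12 = y8 NAND y2 = True NAND True = False

y7 = True; y8 = True; y11 = False; y12 = False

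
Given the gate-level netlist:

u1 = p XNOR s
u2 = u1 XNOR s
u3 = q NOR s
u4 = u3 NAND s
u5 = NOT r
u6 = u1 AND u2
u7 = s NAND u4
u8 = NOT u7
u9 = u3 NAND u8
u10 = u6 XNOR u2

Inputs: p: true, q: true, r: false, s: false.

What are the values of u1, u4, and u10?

u1 = p XNOR s = true XNOR false = false
u2 = u1 XNOR s = false XNOR false = true
u3 = q NOR s = true NOR false = false
u4 = u3 NAND s = false NAND false = true
u6 = u1 AND u2 = false AND true = false
u10 = u6 XNOR u2 = false XNOR true = false

u1 = false, u4 = true, u10 = false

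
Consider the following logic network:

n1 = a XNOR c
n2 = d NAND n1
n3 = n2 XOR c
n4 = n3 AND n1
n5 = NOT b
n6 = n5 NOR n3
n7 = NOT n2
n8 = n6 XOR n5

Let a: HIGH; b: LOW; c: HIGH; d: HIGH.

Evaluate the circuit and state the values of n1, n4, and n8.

n1 = HIGH  n4 = HIGH  n8 = HIGH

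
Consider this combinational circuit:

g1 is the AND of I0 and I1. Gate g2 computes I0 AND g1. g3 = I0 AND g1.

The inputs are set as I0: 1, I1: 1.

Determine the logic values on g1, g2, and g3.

g1 = 1; g2 = 1; g3 = 1

g1 = I0 AND I1 = 1 AND 1 = 1
g2 = I0 AND g1 = 1 AND 1 = 1
g3 = I0 AND g1 = 1 AND 1 = 1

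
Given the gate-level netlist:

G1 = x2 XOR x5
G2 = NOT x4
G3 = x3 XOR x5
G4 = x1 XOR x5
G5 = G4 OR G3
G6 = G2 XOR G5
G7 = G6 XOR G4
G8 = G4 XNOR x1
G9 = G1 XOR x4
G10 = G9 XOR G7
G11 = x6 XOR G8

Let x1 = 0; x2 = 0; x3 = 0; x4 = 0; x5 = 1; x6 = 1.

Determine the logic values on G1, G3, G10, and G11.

G1 = x2 XOR x5 = 0 XOR 1 = 1
G2 = NOT x4 = NOT 0 = 1
G3 = x3 XOR x5 = 0 XOR 1 = 1
G4 = x1 XOR x5 = 0 XOR 1 = 1
G5 = G4 OR G3 = 1 OR 1 = 1
G6 = G2 XOR G5 = 1 XOR 1 = 0
G7 = G6 XOR G4 = 0 XOR 1 = 1
G8 = G4 XNOR x1 = 1 XNOR 0 = 0
G9 = G1 XOR x4 = 1 XOR 0 = 1
G10 = G9 XOR G7 = 1 XOR 1 = 0
G11 = x6 XOR G8 = 1 XOR 0 = 1

G1 = 1; G3 = 1; G10 = 0; G11 = 1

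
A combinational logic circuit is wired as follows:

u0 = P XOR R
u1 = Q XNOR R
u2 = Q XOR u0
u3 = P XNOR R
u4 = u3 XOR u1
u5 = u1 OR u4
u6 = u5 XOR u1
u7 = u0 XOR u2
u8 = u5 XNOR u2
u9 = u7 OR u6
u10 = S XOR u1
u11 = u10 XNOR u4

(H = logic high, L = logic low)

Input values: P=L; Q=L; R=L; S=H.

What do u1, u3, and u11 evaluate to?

u1 = Q XNOR R = L XNOR L = H
u3 = P XNOR R = L XNOR L = H
u4 = u3 XOR u1 = H XOR H = L
u10 = S XOR u1 = H XOR H = L
u11 = u10 XNOR u4 = L XNOR L = H

u1 = H  u3 = H  u11 = H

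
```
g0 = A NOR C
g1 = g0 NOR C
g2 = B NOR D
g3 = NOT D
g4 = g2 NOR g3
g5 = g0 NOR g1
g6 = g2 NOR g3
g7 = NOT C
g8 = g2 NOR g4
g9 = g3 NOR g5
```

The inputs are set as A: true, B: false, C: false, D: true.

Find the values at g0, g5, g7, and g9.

g0 = A NOR C = true NOR false = false
g1 = g0 NOR C = false NOR false = true
g3 = NOT D = NOT true = false
g5 = g0 NOR g1 = false NOR true = false
g7 = NOT C = NOT false = true
g9 = g3 NOR g5 = false NOR false = true

g0 = false, g5 = false, g7 = true, g9 = true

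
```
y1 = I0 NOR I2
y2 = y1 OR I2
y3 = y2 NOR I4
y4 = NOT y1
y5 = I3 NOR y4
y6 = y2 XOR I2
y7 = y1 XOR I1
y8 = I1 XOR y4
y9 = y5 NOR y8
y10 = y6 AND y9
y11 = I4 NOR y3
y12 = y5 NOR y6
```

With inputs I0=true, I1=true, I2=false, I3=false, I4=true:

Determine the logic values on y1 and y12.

y1 = false; y12 = true

y1 = I0 NOR I2 = true NOR false = false
y2 = y1 OR I2 = false OR false = false
y4 = NOT y1 = NOT false = true
y5 = I3 NOR y4 = false NOR true = false
y6 = y2 XOR I2 = false XOR false = false
y12 = y5 NOR y6 = false NOR false = true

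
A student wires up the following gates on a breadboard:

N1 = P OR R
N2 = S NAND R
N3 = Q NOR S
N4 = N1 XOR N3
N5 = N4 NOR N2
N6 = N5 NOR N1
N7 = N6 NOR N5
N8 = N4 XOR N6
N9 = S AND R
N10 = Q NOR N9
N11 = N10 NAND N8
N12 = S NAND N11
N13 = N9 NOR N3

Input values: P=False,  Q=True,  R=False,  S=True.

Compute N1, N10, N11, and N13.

N1 = P OR R = False OR False = False
N2 = S NAND R = True NAND False = True
N3 = Q NOR S = True NOR True = False
N4 = N1 XOR N3 = False XOR False = False
N5 = N4 NOR N2 = False NOR True = False
N6 = N5 NOR N1 = False NOR False = True
N8 = N4 XOR N6 = False XOR True = True
N9 = S AND R = True AND False = False
N10 = Q NOR N9 = True NOR False = False
N11 = N10 NAND N8 = False NAND True = True
N13 = N9 NOR N3 = False NOR False = True

N1 = False; N10 = False; N11 = True; N13 = True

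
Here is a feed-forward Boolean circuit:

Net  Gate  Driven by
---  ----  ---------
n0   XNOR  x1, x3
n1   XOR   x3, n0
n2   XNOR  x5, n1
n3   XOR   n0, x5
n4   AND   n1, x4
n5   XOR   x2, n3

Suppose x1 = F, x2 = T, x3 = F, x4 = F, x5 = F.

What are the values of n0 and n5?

n0 = x1 XNOR x3 = F XNOR F = T
n3 = n0 XOR x5 = T XOR F = T
n5 = x2 XOR n3 = T XOR T = F

n0 = T  n5 = F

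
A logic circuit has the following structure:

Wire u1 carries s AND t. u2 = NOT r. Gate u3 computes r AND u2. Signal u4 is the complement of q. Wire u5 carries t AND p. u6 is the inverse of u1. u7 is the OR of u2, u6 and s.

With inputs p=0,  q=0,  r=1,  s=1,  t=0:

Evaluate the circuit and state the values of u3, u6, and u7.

u1 = s AND t = 1 AND 0 = 0
u2 = NOT r = NOT 1 = 0
u3 = r AND u2 = 1 AND 0 = 0
u6 = NOT u1 = NOT 0 = 1
u7 = u2 OR u6 OR s = 0 OR 1 OR 1 = 1

u3 = 0; u6 = 1; u7 = 1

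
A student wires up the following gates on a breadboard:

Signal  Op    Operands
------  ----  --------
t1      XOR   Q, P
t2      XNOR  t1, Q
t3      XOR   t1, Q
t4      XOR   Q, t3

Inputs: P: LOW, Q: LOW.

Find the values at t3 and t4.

t1 = Q XOR P = LOW XOR LOW = LOW
t3 = t1 XOR Q = LOW XOR LOW = LOW
t4 = Q XOR t3 = LOW XOR LOW = LOW

t3 = LOW, t4 = LOW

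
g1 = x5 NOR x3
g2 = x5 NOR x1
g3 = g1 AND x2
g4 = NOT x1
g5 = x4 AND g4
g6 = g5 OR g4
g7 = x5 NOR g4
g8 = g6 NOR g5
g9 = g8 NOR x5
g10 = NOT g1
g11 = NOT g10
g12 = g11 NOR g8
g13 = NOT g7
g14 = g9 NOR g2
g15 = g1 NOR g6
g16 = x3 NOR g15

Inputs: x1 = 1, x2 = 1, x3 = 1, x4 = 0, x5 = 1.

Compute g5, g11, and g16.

g1 = x5 NOR x3 = 1 NOR 1 = 0
g4 = NOT x1 = NOT 1 = 0
g5 = x4 AND g4 = 0 AND 0 = 0
g6 = g5 OR g4 = 0 OR 0 = 0
g10 = NOT g1 = NOT 0 = 1
g11 = NOT g10 = NOT 1 = 0
g15 = g1 NOR g6 = 0 NOR 0 = 1
g16 = x3 NOR g15 = 1 NOR 1 = 0

g5 = 0; g11 = 0; g16 = 0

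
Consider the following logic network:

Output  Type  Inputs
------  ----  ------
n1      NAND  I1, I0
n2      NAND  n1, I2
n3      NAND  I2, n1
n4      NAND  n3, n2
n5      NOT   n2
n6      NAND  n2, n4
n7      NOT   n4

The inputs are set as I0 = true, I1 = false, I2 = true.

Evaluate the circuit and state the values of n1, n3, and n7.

n1 = I1 NAND I0 = false NAND true = true
n2 = n1 NAND I2 = true NAND true = false
n3 = I2 NAND n1 = true NAND true = false
n4 = n3 NAND n2 = false NAND false = true
n7 = NOT n4 = NOT true = false

n1 = true; n3 = false; n7 = false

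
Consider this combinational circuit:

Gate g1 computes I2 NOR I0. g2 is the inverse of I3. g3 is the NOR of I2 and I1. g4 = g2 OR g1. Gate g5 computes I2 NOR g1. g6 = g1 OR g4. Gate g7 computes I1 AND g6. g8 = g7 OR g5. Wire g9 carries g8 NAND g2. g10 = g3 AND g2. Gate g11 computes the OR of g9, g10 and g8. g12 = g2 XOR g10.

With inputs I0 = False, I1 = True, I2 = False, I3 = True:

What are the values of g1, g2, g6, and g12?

g1 = True, g2 = False, g6 = True, g12 = False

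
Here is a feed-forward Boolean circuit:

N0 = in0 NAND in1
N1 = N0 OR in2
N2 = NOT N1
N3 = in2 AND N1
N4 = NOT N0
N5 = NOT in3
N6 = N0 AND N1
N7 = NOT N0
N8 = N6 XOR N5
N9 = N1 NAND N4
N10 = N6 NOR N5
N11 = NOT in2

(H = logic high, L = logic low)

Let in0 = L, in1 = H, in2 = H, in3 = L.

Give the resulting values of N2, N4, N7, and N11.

N0 = in0 NAND in1 = L NAND H = H
N1 = N0 OR in2 = H OR H = H
N2 = NOT N1 = NOT H = L
N4 = NOT N0 = NOT H = L
N7 = NOT N0 = NOT H = L
N11 = NOT in2 = NOT H = L

N2 = L, N4 = L, N7 = L, N11 = L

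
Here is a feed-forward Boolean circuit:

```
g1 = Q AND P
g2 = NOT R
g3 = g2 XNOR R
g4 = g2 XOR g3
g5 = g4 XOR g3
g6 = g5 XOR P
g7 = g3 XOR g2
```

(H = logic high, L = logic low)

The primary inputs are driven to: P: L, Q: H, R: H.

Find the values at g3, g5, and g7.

g3 = L, g5 = L, g7 = L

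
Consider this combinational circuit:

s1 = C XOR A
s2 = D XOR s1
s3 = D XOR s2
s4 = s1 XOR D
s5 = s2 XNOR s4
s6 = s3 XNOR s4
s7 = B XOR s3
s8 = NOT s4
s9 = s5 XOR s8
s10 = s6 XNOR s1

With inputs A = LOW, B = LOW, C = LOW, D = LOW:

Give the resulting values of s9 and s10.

s9 = LOW; s10 = LOW

s1 = C XOR A = LOW XOR LOW = LOW
s2 = D XOR s1 = LOW XOR LOW = LOW
s3 = D XOR s2 = LOW XOR LOW = LOW
s4 = s1 XOR D = LOW XOR LOW = LOW
s5 = s2 XNOR s4 = LOW XNOR LOW = HIGH
s6 = s3 XNOR s4 = LOW XNOR LOW = HIGH
s8 = NOT s4 = NOT LOW = HIGH
s9 = s5 XOR s8 = HIGH XOR HIGH = LOW
s10 = s6 XNOR s1 = HIGH XNOR LOW = LOW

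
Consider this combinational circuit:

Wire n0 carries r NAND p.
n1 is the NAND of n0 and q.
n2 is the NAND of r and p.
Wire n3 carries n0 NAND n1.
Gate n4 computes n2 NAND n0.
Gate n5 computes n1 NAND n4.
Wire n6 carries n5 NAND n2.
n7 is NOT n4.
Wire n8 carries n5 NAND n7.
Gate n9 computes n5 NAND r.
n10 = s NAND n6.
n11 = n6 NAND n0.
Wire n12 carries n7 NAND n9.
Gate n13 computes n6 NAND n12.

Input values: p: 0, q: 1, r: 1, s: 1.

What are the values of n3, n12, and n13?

n3 = 1  n12 = 1  n13 = 1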